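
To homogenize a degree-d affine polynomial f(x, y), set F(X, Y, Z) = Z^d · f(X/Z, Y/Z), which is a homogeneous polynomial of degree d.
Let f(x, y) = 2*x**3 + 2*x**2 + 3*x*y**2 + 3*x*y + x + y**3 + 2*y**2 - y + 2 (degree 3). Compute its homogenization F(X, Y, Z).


F(X, Y, Z) = 2*X**3 + 2*X**2*Z + 3*X*Y**2 + 3*X*Y*Z + X*Z**2 + Y**3 + 2*Y**2*Z - Y*Z**2 + 2*Z**3

deg(f) = 3.
Substitute x = X/Z, y = Y/Z into f, then multiply by Z^3.
  monomial 2·x^3·y^0 ↦ 2·X^3·Y^0·Z^0.
  monomial 2·x^2·y^0 ↦ 2·X^2·Y^0·Z^1.
  monomial 3·x^1·y^2 ↦ 3·X^1·Y^2·Z^0.
  monomial 3·x^1·y^1 ↦ 3·X^1·Y^1·Z^1.
  monomial 1·x^1·y^0 ↦ 1·X^1·Y^0·Z^2.
  monomial 1·x^0·y^3 ↦ 1·X^0·Y^3·Z^0.
  monomial 2·x^0·y^2 ↦ 2·X^0·Y^2·Z^1.
  monomial -1·x^0·y^1 ↦ -1·X^0·Y^1·Z^2.
  monomial 2·x^0·y^0 ↦ 2·X^0·Y^0·Z^3.
Collecting: F(X, Y, Z) = 2*X**3 + 2*X**2*Z + 3*X*Y**2 + 3*X*Y*Z + X*Z**2 + Y**3 + 2*Y**2*Z - Y*Z**2 + 2*Z**3.


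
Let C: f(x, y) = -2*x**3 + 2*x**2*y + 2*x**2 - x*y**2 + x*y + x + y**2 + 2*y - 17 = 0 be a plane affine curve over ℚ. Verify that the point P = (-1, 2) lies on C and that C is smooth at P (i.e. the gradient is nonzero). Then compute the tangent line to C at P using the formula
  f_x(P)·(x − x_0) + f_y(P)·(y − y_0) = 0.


Tangent line at P: -19*x + 11*y - 41 = 0.

Step 1: f(-1, 2) = 0, so P lies on C.
Step 2: partial derivatives
  f_x(x, y) = -6*x**2 + 4*x*y + 4*x - y**2 + y + 1, f_y(x, y) = 2*x**2 - 2*x*y + x + 2*y + 2.
  f_x(P) = -19, f_y(P) = 11 (gradient nonzero, so P is smooth).
Step 3: tangent line at P: -19·(x − -1) + 11·(y − 2) = 0.
Expanding: -19*x + 11*y - 41 = 0.


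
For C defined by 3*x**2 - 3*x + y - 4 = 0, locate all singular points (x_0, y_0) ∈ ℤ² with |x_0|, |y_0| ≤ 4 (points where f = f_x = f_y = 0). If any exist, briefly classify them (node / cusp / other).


No singular points in the scanned grid; C is smooth there.

Compute partial derivatives:
  f_x = 6*x - 3.
  f_y = 1.
f_y = 1 is a nonzero constant, so f_y never vanishes: no point (x, y) can satisfy f = f_x = f_y = 0. In particular no (x, y) ∈ {−4, ..., 4}² is singular; the curve is smooth.


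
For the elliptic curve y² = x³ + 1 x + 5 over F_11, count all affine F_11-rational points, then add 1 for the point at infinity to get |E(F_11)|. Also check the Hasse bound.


Affine points = {(0, 4), (0, 7), (2, 2), (2, 9), (5, 5), (5, 6), (7, 5), (7, 6), (10, 5), (10, 6)}; affine count = 10; |E(F_11)| = 11.

Discriminant check: Δ ∝ 4a³ + 27b² = 4·1³ + 27·5² = 4·1 + 27·25 ≡ 8 (mod 11). Nonzero ⇒ E is nonsingular.
For each x ∈ F_11, compute rhs = x³ + 1·x + 5 mod 11, then count y ∈ F_11 with y² ≡ rhs.
  x = 0: rhs = 5, matching y values: 4, 7 (2 points).
  x = 1: rhs = 7, matching y values: none (0 points).
  x = 2: rhs = 4, matching y values: 2, 9 (2 points).
  x = 3: rhs = 2, matching y values: none (0 points).
  x = 4: rhs = 7, matching y values: none (0 points).
  x = 5: rhs = 3, matching y values: 5, 6 (2 points).
  x = 6: rhs = 7, matching y values: none (0 points).
  x = 7: rhs = 3, matching y values: 5, 6 (2 points).
  x = 8: rhs = 8, matching y values: none (0 points).
  x = 9: rhs = 6, matching y values: none (0 points).
  x = 10: rhs = 3, matching y values: 5, 6 (2 points).
Total affine count: 10.
Full point count |E(F_11)| = 10 + 1 = 11.
Hasse bound: |11 − (11+1)| = |-1| = 1 ≤ 2√11 ≈ 6.6332 ✓.


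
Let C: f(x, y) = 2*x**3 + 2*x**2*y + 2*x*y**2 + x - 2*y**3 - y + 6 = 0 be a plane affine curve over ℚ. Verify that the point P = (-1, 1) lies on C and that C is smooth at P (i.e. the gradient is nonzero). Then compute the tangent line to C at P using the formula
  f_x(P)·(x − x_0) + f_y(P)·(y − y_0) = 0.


Tangent line at P: 5*x - 9*y + 14 = 0.

Step 1: f(-1, 1) = 0, so P lies on C.
Step 2: partial derivatives
  f_x(x, y) = 6*x**2 + 4*x*y + 2*y**2 + 1, f_y(x, y) = 2*x**2 + 4*x*y - 6*y**2 - 1.
  f_x(P) = 5, f_y(P) = -9 (gradient nonzero, so P is smooth).
Step 3: tangent line at P: 5·(x − -1) + -9·(y − 1) = 0.
Expanding: 5*x - 9*y + 14 = 0.


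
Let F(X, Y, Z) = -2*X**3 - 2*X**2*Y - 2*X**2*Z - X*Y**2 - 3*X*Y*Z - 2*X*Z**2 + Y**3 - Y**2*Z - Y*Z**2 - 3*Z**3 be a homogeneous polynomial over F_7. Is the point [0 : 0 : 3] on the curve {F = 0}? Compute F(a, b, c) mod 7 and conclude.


F(0,0,3) ≡ 3 (mod 7); P is NOT on the curve.

Evaluate F(0, 0, 3) term-by-term (mod 7).
  -2*X**3 ↦ -2·0·1·1 = 0
  -2*X**2*Y ↦ -2·0·0·1 = 0
  -2*X**2*Z ↦ -2·0·1·3 = 0
  -X*Y**2 ↦ -1·0·0·1 = 0
  -3*X*Y*Z ↦ -3·0·0·3 = 0
  -2*X*Z**2 ↦ -2·0·1·9 = 0
  Y**3 ↦ 1·1·0·1 = 0
  -Y**2*Z ↦ -1·1·0·3 = 0
  -Y*Z**2 ↦ -1·1·0·9 = 0
  -3*Z**3 ↦ -3·1·1·27 = -81
Sum: F(0, 0, 3) = (0) + (0) + (0) + (0) + (0) + (0) + (0) + (0) + (0) + (-81) = -81.
Reducing mod 7: -81 ≡ 3 (mod 7).
Since F(a, b, c) ≡ 3 ≠ 0 (mod 7), P does NOT lie on the curve.


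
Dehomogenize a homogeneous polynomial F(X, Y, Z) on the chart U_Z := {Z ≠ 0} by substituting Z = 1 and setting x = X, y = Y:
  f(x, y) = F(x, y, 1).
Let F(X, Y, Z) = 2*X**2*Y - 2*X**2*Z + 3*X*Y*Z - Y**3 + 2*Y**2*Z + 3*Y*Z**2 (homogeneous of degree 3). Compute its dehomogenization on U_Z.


f(x, y) = 2*x**2*y - 2*x**2 + 3*x*y - y**3 + 2*y**2 + 3*y

On U_Z we set Z = 1. Each monomial c·X^i·Y^j·Z^k in F becomes c·x^i·y^j·1^k = c·x^i·y^j.
Substituting Z = 1: F(X, Y, 1) = 2*x**2*y - 2*x**2 + 3*x*y - y**3 + 2*y**2 + 3*y.
Note: deg(f) ≤ deg(F) = 3; strict inequality happens when F is divisible by Z (lost terms).


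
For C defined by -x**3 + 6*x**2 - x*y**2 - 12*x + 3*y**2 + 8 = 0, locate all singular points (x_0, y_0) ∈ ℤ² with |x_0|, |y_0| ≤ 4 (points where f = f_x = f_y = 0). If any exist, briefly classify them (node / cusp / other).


Singular points: {(2, 0)}; classification: cusp.

Compute partial derivatives:
  f_x = -3*x**2 + 12*x - y**2 - 12.
  f_y = -2*x*y + 6*y.
Scan x_0 ∈ {−4, ..., 4}. For each x_0, f_y(x_0, y) is a polynomial in y; find its integer roots y ∈ {−4, ..., 4}, then test f_x and f at those candidates.
  x = -4: f_y(-4, y) = 14*y; vanishes at y ∈ {0}. (-4, 0): f_x = -108 ≠ 0.
  x = -3: f_y(-3, y) = 12*y; vanishes at y ∈ {0}. (-3, 0): f_x = -75 ≠ 0.
  x = -2: f_y(-2, y) = 10*y; vanishes at y ∈ {0}. (-2, 0): f_x = -48 ≠ 0.
  x = -1: f_y(-1, y) = 8*y; vanishes at y ∈ {0}. (-1, 0): f_x = -27 ≠ 0.
  x = 0: f_y(0, y) = 6*y; vanishes at y ∈ {0}. (0, 0): f_x = -12 ≠ 0.
  x = 1: f_y(1, y) = 4*y; vanishes at y ∈ {0}. (1, 0): f_x = -3 ≠ 0.
  x = 2: f_y(2, y) = 2*y; vanishes at y ∈ {0}. (2, 0): f_x = 0, f = 0 — SINGULAR.
  x = 3: f_y(3, y) = 0; vanishes at y ∈ {-4, -3, -2, -1, 0, 1, 2, 3, 4}. (3, -4): f_x = -19 ≠ 0; (3, -3): f_x = -12 ≠ 0; (3, -2): f_x = -7 ≠ 0; (3, -1): f_x = -4 ≠ 0; (3, 0): f_x = -3 ≠ 0; (3, 1): f_x = -4 ≠ 0; (3, 2): f_x = -7 ≠ 0; (3, 3): f_x = -12 ≠ 0; (3, 4): f_x = -19 ≠ 0.
  x = 4: f_y(4, y) = -2*y; vanishes at y ∈ {0}. (4, 0): f_x = -12 ≠ 0.
Only singular point on the grid: (2, 0).
Classify: substitute x = 2 + u, y = 0 + v and expand: f = -u**3 - u*v**2 + v**2.
No constant or linear terms (consistent with a singular point). Quadratic part: v**2. Cubic part: -u**3 - u*v**2.
The quadratic part v**2 is a perfect square, so there is a single (double) tangent line v = 0, i.e. y = 0. Restricting the cubic part to that line (v = 0) leaves -u**3 ≠ 0, so f is not divisible by v and the branch is v² ≈ u**3 to lowest order — this is a cusp.
Classification: cusp.


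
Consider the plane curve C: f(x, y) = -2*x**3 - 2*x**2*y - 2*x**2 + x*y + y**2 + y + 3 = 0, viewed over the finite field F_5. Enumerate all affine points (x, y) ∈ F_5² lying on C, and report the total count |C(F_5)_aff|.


Affine F_5-points: {(0, 1), (0, 3), (1, 1), (1, 4), (2, 1), (2, 4)}; count = 6.

For each of the 25 pairs (x, y) ∈ F_5², evaluate f(x, y) mod 5. Record the zeros.
  x = 0: [0↦3, 1↦0, 2↦4, 3↦0, 4↦3]  zeros at y ∈ {1, 3}
  x = 1: [0↦4, 1↦0, 2↦3, 3↦3, 4↦0]  zeros at y ∈ {1, 4}
  x = 2: [0↦4, 1↦0, 2↦3, 3↦3, 4↦0]  zeros at y ∈ {1, 4}
  x = 3: [0↦1, 1↦3, 2↦2, 3↦3, 4↦1]  zeros at y ∈ ∅
  x = 4: [0↦3, 1↦2, 2↦3, 3↦1, 4↦1]  zeros at y ∈ ∅
Collecting zeros: affine points = {(0, 1), (0, 3), (1, 1), (1, 4), (2, 1), (2, 4)}.
Total count |C(F_5)_aff| = 6.


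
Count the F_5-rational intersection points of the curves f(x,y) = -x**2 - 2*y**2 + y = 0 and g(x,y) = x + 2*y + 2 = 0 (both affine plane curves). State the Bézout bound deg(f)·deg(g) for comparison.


Common zeros: ∅; count = 0; Bézout bound = 2.

deg(f) = 2, deg(g) = 1, so Bézout bound = 2.
Scan x ∈ F_5. For each x, list the y ∈ F_5 with f(x, y) ≡ 0 and those with g(x, y) ≡ 0 (mod 5); the common zeros in that column are the intersection.
  x = 0: f ≡ 0 at y ∈ {0, 3}; g ≡ 0 at y ∈ {4}; common: ∅.
  x = 1: f ≡ 0 at y ∈ ∅; g ≡ 0 at y ∈ {1}; common: ∅.
  x = 2: f ≡ 0 at y ∈ {1, 2}; g ≡ 0 at y ∈ {3}; common: ∅.
  x = 3: f ≡ 0 at y ∈ {1, 2}; g ≡ 0 at y ∈ {0}; common: ∅.
  x = 4: f ≡ 0 at y ∈ ∅; g ≡ 0 at y ∈ {2}; common: ∅.
Collecting: common zeros = ∅, so the count is 0.
Comparison with the Bézout bound: 0 ≤ 2 = deg(f)·deg(g), as expected for curves with no common component (the affine F_5-count falls short of the bound because intersections may lie at infinity, over extension fields, or carry multiplicity).


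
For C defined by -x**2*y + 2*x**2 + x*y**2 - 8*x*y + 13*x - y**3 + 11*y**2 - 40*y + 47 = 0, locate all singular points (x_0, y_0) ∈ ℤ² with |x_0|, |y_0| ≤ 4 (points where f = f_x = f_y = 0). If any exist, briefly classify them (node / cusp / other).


Singular points: {(-1, 3)}; classification: node.

Compute partial derivatives:
  f_x = -2*x*y + 4*x + y**2 - 8*y + 13.
  f_y = -x**2 + 2*x*y - 8*x - 3*y**2 + 22*y - 40.
Scan x_0 ∈ {−4, ..., 4}. For each x_0, f_y(x_0, y) is a polynomial in y; find its integer roots y ∈ {−4, ..., 4}, then test f_x and f at those candidates.
  x = -4: f_y(-4, y) = -3*y**2 + 14*y - 24; no integer root y with |y| ≤ 4.
  x = -3: f_y(-3, y) = -3*y**2 + 16*y - 25; no integer root y with |y| ≤ 4.
  x = -2: f_y(-2, y) = -3*y**2 + 18*y - 28; no integer root y with |y| ≤ 4.
  x = -1: f_y(-1, y) = -3*y**2 + 20*y - 33; vanishes at y ∈ {3}. (-1, 3): f_x = 0, f = 0 — SINGULAR.
  x = 0: f_y(0, y) = -3*y**2 + 22*y - 40; vanishes at y ∈ {4}. (0, 4): f_x = -3 ≠ 0.
  x = 1: f_y(1, y) = -3*y**2 + 24*y - 49; no integer root y with |y| ≤ 4.
  x = 2: f_y(2, y) = -3*y**2 + 26*y - 60; no integer root y with |y| ≤ 4.
  x = 3: f_y(3, y) = -3*y**2 + 28*y - 73; no integer root y with |y| ≤ 4.
  x = 4: f_y(4, y) = -3*y**2 + 30*y - 88; no integer root y with |y| ≤ 4.
Only singular point on the grid: (-1, 3).
Classify: substitute x = -1 + u, y = 3 + v and expand: f = -u**2*v - u**2 + u*v**2 - v**3 + v**2.
No constant or linear terms (consistent with a singular point). Quadratic part: -u**2 + v**2. Cubic part: -u**2*v + u*v**2 - v**3.
The quadratic part v**2 - u**2 = (v − u)(v + u) splits into two distinct linear factors, so there are two distinct tangent lines y − 3 = ±(x − -1) — this is a node (ordinary double point).
Classification: node.


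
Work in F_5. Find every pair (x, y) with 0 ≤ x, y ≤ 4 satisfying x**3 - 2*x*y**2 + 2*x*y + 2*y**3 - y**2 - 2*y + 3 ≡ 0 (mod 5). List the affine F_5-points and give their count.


Affine F_5-points: {(2, 1), (3, 0), (4, 4)}; count = 3.

For each of the 25 pairs (x, y) ∈ F_5², evaluate f(x, y) mod 5. Record the zeros.
  x = 0: [0↦3, 1↦2, 2↦1, 3↦2, 4↦2]  zeros at y ∈ ∅
  x = 1: [0↦4, 1↦3, 2↦3, 3↦1, 4↦4]  zeros at y ∈ ∅
  x = 2: [0↦1, 1↦0, 2↦1, 3↦1, 4↦2]  zeros at y ∈ {1}
  x = 3: [0↦0, 1↦4, 2↦1, 3↦3, 4↦2]  zeros at y ∈ {0}
  x = 4: [0↦2, 1↦1, 2↦4, 3↦3, 4↦0]  zeros at y ∈ {4}
Collecting zeros: affine points = {(2, 1), (3, 0), (4, 4)}.
Total count |C(F_5)_aff| = 3.


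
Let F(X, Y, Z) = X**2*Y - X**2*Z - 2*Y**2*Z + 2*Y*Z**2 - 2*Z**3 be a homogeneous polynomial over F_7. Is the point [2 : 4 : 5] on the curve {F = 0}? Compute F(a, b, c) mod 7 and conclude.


F(2,4,5) ≡ 3 (mod 7); P is NOT on the curve.

Evaluate F(2, 4, 5) term-by-term (mod 7).
  X**2*Y ↦ 1·4·4·1 = 16
  -X**2*Z ↦ -1·4·1·5 = -20
  -2*Y**2*Z ↦ -2·1·16·5 = -160
  2*Y*Z**2 ↦ 2·1·4·25 = 200
  -2*Z**3 ↦ -2·1·1·125 = -250
Sum: F(2, 4, 5) = (16) + (-20) + (-160) + (200) + (-250) = -214.
Reducing mod 7: -214 ≡ 3 (mod 7).
Since F(a, b, c) ≡ 3 ≠ 0 (mod 7), P does NOT lie on the curve.


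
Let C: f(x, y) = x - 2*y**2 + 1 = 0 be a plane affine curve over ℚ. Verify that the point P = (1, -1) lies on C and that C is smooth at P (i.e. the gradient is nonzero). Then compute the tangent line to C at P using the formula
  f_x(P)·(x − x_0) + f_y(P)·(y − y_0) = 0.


Tangent line at P: x + 4*y + 3 = 0.

Step 1: f(1, -1) = 0, so P lies on C.
Step 2: partial derivatives
  f_x(x, y) = 1, f_y(x, y) = -4*y.
  f_x(P) = 1, f_y(P) = 4 (gradient nonzero, so P is smooth).
Step 3: tangent line at P: 1·(x − 1) + 4·(y − -1) = 0.
Expanding: x + 4*y + 3 = 0.


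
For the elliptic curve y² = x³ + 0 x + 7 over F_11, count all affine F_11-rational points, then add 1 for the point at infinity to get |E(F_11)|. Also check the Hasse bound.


Affine points = {(2, 2), (2, 9), (3, 1), (3, 10), (4, 4), (4, 7), (5, 0), (6, 5), (6, 6), (7, 3), (7, 8)}; affine count = 11; |E(F_11)| = 12.

Discriminant check: Δ ∝ 4a³ + 27b² = 4·0³ + 27·7² = 4·0 + 27·49 ≡ 3 (mod 11). Nonzero ⇒ E is nonsingular.
For each x ∈ F_11, compute rhs = x³ + 0·x + 7 mod 11, then count y ∈ F_11 with y² ≡ rhs.
  x = 0: rhs = 7, matching y values: none (0 points).
  x = 1: rhs = 8, matching y values: none (0 points).
  x = 2: rhs = 4, matching y values: 2, 9 (2 points).
  x = 3: rhs = 1, matching y values: 1, 10 (2 points).
  x = 4: rhs = 5, matching y values: 4, 7 (2 points).
  x = 5: rhs = 0, matching y values: 0 (1 points).
  x = 6: rhs = 3, matching y values: 5, 6 (2 points).
  x = 7: rhs = 9, matching y values: 3, 8 (2 points).
  x = 8: rhs = 2, matching y values: none (0 points).
  x = 9: rhs = 10, matching y values: none (0 points).
  x = 10: rhs = 6, matching y values: none (0 points).
Total affine count: 11.
Full point count |E(F_11)| = 11 + 1 = 12.
Hasse bound: |12 − (11+1)| = |0| = 0 ≤ 2√11 ≈ 6.6332 ✓.


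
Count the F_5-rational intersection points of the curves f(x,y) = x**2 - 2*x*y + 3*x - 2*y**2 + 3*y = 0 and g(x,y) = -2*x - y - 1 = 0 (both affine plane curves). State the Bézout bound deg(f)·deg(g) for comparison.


Common zeros: {(0, 4), (2, 0)}; count = 2; Bézout bound = 2.

deg(f) = 2, deg(g) = 1, so Bézout bound = 2.
Scan x ∈ F_5. For each x, list the y ∈ F_5 with f(x, y) ≡ 0 and those with g(x, y) ≡ 0 (mod 5); the common zeros in that column are the intersection.
  x = 0: f ≡ 0 at y ∈ {0, 4}; g ≡ 0 at y ∈ {4}; common: {4}.
  x = 1: f ≡ 0 at y ∈ ∅; g ≡ 0 at y ∈ {2}; common: ∅.
  x = 2: f ≡ 0 at y ∈ {0, 2}; g ≡ 0 at y ∈ {0}; common: {0}.
  x = 3: f ≡ 0 at y ∈ ∅; g ≡ 0 at y ∈ {3}; common: ∅.
  x = 4: f ≡ 0 at y ∈ {2, 3}; g ≡ 0 at y ∈ {1}; common: ∅.
Collecting: common zeros = {(0, 4), (2, 0)}, so the count is 2.
Comparison with the Bézout bound: 2 ≤ 2 = deg(f)·deg(g), as expected for curves with no common component (the bound is attained).


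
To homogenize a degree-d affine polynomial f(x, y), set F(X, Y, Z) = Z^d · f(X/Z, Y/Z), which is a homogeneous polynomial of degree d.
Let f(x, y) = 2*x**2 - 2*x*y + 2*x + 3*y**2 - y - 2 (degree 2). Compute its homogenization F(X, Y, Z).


F(X, Y, Z) = 2*X**2 - 2*X*Y + 2*X*Z + 3*Y**2 - Y*Z - 2*Z**2

deg(f) = 2.
Substitute x = X/Z, y = Y/Z into f, then multiply by Z^2.
  monomial 2·x^2·y^0 ↦ 2·X^2·Y^0·Z^0.
  monomial -2·x^1·y^1 ↦ -2·X^1·Y^1·Z^0.
  monomial 2·x^1·y^0 ↦ 2·X^1·Y^0·Z^1.
  monomial 3·x^0·y^2 ↦ 3·X^0·Y^2·Z^0.
  monomial -1·x^0·y^1 ↦ -1·X^0·Y^1·Z^1.
  monomial -2·x^0·y^0 ↦ -2·X^0·Y^0·Z^2.
Collecting: F(X, Y, Z) = 2*X**2 - 2*X*Y + 2*X*Z + 3*Y**2 - Y*Z - 2*Z**2.


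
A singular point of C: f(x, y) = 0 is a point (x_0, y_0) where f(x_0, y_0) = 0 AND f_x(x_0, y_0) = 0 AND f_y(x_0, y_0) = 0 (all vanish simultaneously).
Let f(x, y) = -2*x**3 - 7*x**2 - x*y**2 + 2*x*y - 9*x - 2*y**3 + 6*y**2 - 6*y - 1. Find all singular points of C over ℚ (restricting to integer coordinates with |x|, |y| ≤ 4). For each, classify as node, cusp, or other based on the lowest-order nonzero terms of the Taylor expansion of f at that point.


Singular points: {(-1, 1)}; classification: node.

Compute partial derivatives:
  f_x = -6*x**2 - 14*x - y**2 + 2*y - 9.
  f_y = -2*x*y + 2*x - 6*y**2 + 12*y - 6.
Scan x_0 ∈ {−4, ..., 4}. For each x_0, f_y(x_0, y) is a polynomial in y; find its integer roots y ∈ {−4, ..., 4}, then test f_x and f at those candidates.
  x = -4: f_y(-4, y) = -6*y**2 + 20*y - 14; vanishes at y ∈ {1}. (-4, 1): f_x = -48 ≠ 0.
  x = -3: f_y(-3, y) = -6*y**2 + 18*y - 12; vanishes at y ∈ {1, 2}. (-3, 1): f_x = -20 ≠ 0; (-3, 2): f_x = -21 ≠ 0.
  x = -2: f_y(-2, y) = -6*y**2 + 16*y - 10; vanishes at y ∈ {1}. (-2, 1): f_x = -4 ≠ 0.
  x = -1: f_y(-1, y) = -6*y**2 + 14*y - 8; vanishes at y ∈ {1}. (-1, 1): f_x = 0, f = 0 — SINGULAR.
  x = 0: f_y(0, y) = -6*y**2 + 12*y - 6; vanishes at y ∈ {1}. (0, 1): f_x = -8 ≠ 0.
  x = 1: f_y(1, y) = -6*y**2 + 10*y - 4; vanishes at y ∈ {1}. (1, 1): f_x = -28 ≠ 0.
  x = 2: f_y(2, y) = -6*y**2 + 8*y - 2; vanishes at y ∈ {1}. (2, 1): f_x = -60 ≠ 0.
  x = 3: f_y(3, y) = -6*y**2 + 6*y; vanishes at y ∈ {0, 1}. (3, 0): f_x = -105 ≠ 0; (3, 1): f_x = -104 ≠ 0.
  x = 4: f_y(4, y) = -6*y**2 + 4*y + 2; vanishes at y ∈ {1}. (4, 1): f_x = -160 ≠ 0.
Only singular point on the grid: (-1, 1).
Classify: substitute x = -1 + u, y = 1 + v and expand: f = -2*u**3 - u**2 - u*v**2 - 2*v**3 + v**2.
No constant or linear terms (consistent with a singular point). Quadratic part: -u**2 + v**2. Cubic part: -2*u**3 - u*v**2 - 2*v**3.
The quadratic part v**2 - u**2 = (v − u)(v + u) splits into two distinct linear factors, so there are two distinct tangent lines y − 1 = ±(x − -1) — this is a node (ordinary double point).
Classification: node.


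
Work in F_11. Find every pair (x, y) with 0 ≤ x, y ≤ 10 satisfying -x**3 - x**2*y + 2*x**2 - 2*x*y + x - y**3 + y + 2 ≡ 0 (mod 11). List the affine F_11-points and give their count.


Affine F_11-points: {(0, 3), (2, 3), (2, 4), (3, 10), (5, 5), (5, 7), (5, 10), (6, 10), (7, 5), (8, 0), (8, 3), (8, 8), (9, 4), (9, 9), (10, 2)}; count = 15.

For each of the 121 pairs (x, y) ∈ F_11², evaluate f(x, y) mod 11. Record the zeros.
  x = 0: [0↦2, 1↦2, 2↦7, 3↦0, 4↦8, 5↦3, 6↦1, 7↦7, 8↦4, 9↦8, 10↦2]  zeros at y ∈ {3}
  x = 1: [0↦4, 1↦1, 2↦3, 3↦4, 4↦9, 5↦1, 6↦7, 7↦10, 8↦4, 9↦5, 10↦7]  zeros at y ∈ ∅
  x = 2: [0↦4, 1↦7, 2↦4, 3↦0, 4↦0, 5↦9, 6↦10, 7↦8, 8↦8, 9↦4, 10↦1]  zeros at y ∈ {3, 4}
  x = 3: [0↦7, 1↦3, 2↦4, 3↦4, 4↦8, 5↦10, 6↦4, 7↦6, 8↦10, 9↦10, 10↦0]  zeros at y ∈ {10}
  x = 4: [0↦7, 1↦5, 2↦8, 3↦10, 4↦5, 5↦9, 6↦5, 7↦9, 8↦4, 9↦6, 10↦9]  zeros at y ∈ ∅
  x = 5: [0↦9, 1↦7, 2↦10, 3↦1, 4↦7, 5↦0, 6↦7, 7↦0, 8↦6, 9↦8, 10↦0]  zeros at y ∈ {5, 7, 10}
  x = 6: [0↦7, 1↦3, 2↦4, 3↦4, 4↦8, 5↦10, 6↦4, 7↦6, 8↦10, 9↦10, 10↦0]  zeros at y ∈ {10}
  x = 7: [0↦6, 1↦9, 2↦6, 3↦2, 4↦2, 5↦0, 6↦1, 7↦10, 8↦10, 9↦6, 10↦3]  zeros at y ∈ {5}
  x = 8: [0↦0, 1↦8, 2↦10, 3↦0, 4↦5, 5↦8, 6↦3, 7↦6, 8↦0, 9↦1, 10↦3]  zeros at y ∈ {0, 3, 8}
  x = 9: [0↦5, 1↦5, 2↦10, 3↦3, 4↦0, 5↦6, 6↦4, 7↦10, 8↦7, 9↦0, 10↦5]  zeros at y ∈ {4, 9}
  x = 10: [0↦4, 1↦5, 2↦0, 3↦5, 4↦3, 5↦10, 6↦9, 7↦5, 8↦3, 9↦8, 10↦3]  zeros at y ∈ {2}
Collecting zeros: affine points = {(0, 3), (2, 3), (2, 4), (3, 10), (5, 5), (5, 7), (5, 10), (6, 10), (7, 5), (8, 0), (8, 3), (8, 8), (9, 4), (9, 9), (10, 2)}.
Total count |C(F_11)_aff| = 15.


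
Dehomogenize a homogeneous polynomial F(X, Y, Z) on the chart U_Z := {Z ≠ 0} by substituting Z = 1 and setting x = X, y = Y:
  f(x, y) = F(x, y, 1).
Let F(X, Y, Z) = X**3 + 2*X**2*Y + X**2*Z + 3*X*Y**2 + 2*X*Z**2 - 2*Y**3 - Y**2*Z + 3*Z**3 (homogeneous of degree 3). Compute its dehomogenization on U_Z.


f(x, y) = x**3 + 2*x**2*y + x**2 + 3*x*y**2 + 2*x - 2*y**3 - y**2 + 3

On U_Z we set Z = 1. Each monomial c·X^i·Y^j·Z^k in F becomes c·x^i·y^j·1^k = c·x^i·y^j.
Substituting Z = 1: F(X, Y, 1) = x**3 + 2*x**2*y + x**2 + 3*x*y**2 + 2*x - 2*y**3 - y**2 + 3.
Note: deg(f) ≤ deg(F) = 3; strict inequality happens when F is divisible by Z (lost terms).


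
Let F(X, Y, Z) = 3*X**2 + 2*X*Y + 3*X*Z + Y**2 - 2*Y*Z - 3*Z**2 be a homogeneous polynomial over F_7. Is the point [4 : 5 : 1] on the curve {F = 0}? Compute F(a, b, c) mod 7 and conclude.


F(4,5,1) ≡ 0 (mod 7); P is on the curve.

Evaluate F(4, 5, 1) term-by-term (mod 7).
  3*X**2 ↦ 3·16·1·1 = 48
  2*X*Y ↦ 2·4·5·1 = 40
  3*X*Z ↦ 3·4·1·1 = 12
  Y**2 ↦ 1·1·25·1 = 25
  -2*Y*Z ↦ -2·1·5·1 = -10
  -3*Z**2 ↦ -3·1·1·1 = -3
Sum: F(4, 5, 1) = (48) + (40) + (12) + (25) + (-10) + (-3) = 112.
Reducing mod 7: 112 ≡ 0 (mod 7).
Since F(a, b, c) ≡ 0 (mod 7), P lies on the curve.


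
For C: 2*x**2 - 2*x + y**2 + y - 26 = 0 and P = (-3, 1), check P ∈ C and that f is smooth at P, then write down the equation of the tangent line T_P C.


Tangent line at P: -14*x + 3*y - 45 = 0.

Step 1: f(-3, 1) = 0, so P lies on C.
Step 2: partial derivatives
  f_x(x, y) = 4*x - 2, f_y(x, y) = 2*y + 1.
  f_x(P) = -14, f_y(P) = 3 (gradient nonzero, so P is smooth).
Step 3: tangent line at P: -14·(x − -3) + 3·(y − 1) = 0.
Expanding: -14*x + 3*y - 45 = 0.


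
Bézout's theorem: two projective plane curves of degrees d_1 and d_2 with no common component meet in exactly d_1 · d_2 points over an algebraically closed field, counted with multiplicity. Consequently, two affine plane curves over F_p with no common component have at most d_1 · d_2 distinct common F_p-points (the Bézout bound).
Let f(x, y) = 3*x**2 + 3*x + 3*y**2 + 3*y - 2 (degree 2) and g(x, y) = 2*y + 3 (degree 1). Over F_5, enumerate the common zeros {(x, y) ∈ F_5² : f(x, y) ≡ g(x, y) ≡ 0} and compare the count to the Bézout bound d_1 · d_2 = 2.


Common zeros: {(1, 1), (3, 1)}; count = 2; Bézout bound = 2.

deg(f) = 2, deg(g) = 1, so Bézout bound = 2.
Scan x ∈ F_5. For each x, list the y ∈ F_5 with f(x, y) ≡ 0 and those with g(x, y) ≡ 0 (mod 5); the common zeros in that column are the intersection.
  x = 0: f ≡ 0 at y ∈ ∅; g ≡ 0 at y ∈ {1}; common: ∅.
  x = 1: f ≡ 0 at y ∈ {1, 3}; g ≡ 0 at y ∈ {1}; common: {1}.
  x = 2: f ≡ 0 at y ∈ ∅; g ≡ 0 at y ∈ {1}; common: ∅.
  x = 3: f ≡ 0 at y ∈ {1, 3}; g ≡ 0 at y ∈ {1}; common: {1}.
  x = 4: f ≡ 0 at y ∈ ∅; g ≡ 0 at y ∈ {1}; common: ∅.
Collecting: common zeros = {(1, 1), (3, 1)}, so the count is 2.
Comparison with the Bézout bound: 2 ≤ 2 = deg(f)·deg(g), as expected for curves with no common component (the bound is attained).


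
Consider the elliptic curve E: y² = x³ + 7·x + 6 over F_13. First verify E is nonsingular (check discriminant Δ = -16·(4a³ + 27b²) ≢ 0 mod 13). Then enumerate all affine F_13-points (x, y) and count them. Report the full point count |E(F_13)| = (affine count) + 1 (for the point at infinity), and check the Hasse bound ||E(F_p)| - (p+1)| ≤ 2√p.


Affine points = {(1, 1), (1, 12), (5, 6), (5, 7), (6, 2), (6, 11), (10, 6), (10, 7), (11, 6), (11, 7)}; affine count = 10; |E(F_13)| = 11.

Discriminant check: Δ ∝ 4a³ + 27b² = 4·7³ + 27·6² = 4·343 + 27·36 ≡ 4 (mod 13). Nonzero ⇒ E is nonsingular.
For each x ∈ F_13, compute rhs = x³ + 7·x + 6 mod 13, then count y ∈ F_13 with y² ≡ rhs.
  x = 0: rhs = 6, matching y values: none (0 points).
  x = 1: rhs = 1, matching y values: 1, 12 (2 points).
  x = 2: rhs = 2, matching y values: none (0 points).
  x = 3: rhs = 2, matching y values: none (0 points).
  x = 4: rhs = 7, matching y values: none (0 points).
  x = 5: rhs = 10, matching y values: 6, 7 (2 points).
  x = 6: rhs = 4, matching y values: 2, 11 (2 points).
  x = 7: rhs = 8, matching y values: none (0 points).
  x = 8: rhs = 2, matching y values: none (0 points).
  x = 9: rhs = 5, matching y values: none (0 points).
  x = 10: rhs = 10, matching y values: 6, 7 (2 points).
  x = 11: rhs = 10, matching y values: 6, 7 (2 points).
  x = 12: rhs = 11, matching y values: none (0 points).
Total affine count: 10.
Full point count |E(F_13)| = 10 + 1 = 11.
Hasse bound: |11 − (13+1)| = |-3| = 3 ≤ 2√13 ≈ 7.2111 ✓.


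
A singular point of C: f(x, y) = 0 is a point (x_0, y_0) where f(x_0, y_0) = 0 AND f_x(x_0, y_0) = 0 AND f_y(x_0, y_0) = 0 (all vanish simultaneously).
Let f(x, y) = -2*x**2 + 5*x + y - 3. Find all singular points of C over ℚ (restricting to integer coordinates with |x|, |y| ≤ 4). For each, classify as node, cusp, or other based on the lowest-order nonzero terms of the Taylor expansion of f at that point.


No singular points in the scanned grid; C is smooth there.

Compute partial derivatives:
  f_x = 5 - 4*x.
  f_y = 1.
f_y = 1 is a nonzero constant, so f_y never vanishes: no point (x, y) can satisfy f = f_x = f_y = 0. In particular no (x, y) ∈ {−4, ..., 4}² is singular; the curve is smooth.


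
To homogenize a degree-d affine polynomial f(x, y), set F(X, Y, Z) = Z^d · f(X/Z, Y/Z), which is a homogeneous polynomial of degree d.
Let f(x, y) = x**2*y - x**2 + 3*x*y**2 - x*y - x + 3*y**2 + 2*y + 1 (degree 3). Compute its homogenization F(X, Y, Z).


F(X, Y, Z) = X**2*Y - X**2*Z + 3*X*Y**2 - X*Y*Z - X*Z**2 + 3*Y**2*Z + 2*Y*Z**2 + Z**3

deg(f) = 3.
Substitute x = X/Z, y = Y/Z into f, then multiply by Z^3.
  monomial 1·x^2·y^1 ↦ 1·X^2·Y^1·Z^0.
  monomial -1·x^2·y^0 ↦ -1·X^2·Y^0·Z^1.
  monomial 3·x^1·y^2 ↦ 3·X^1·Y^2·Z^0.
  monomial -1·x^1·y^1 ↦ -1·X^1·Y^1·Z^1.
  monomial -1·x^1·y^0 ↦ -1·X^1·Y^0·Z^2.
  monomial 3·x^0·y^2 ↦ 3·X^0·Y^2·Z^1.
  monomial 2·x^0·y^1 ↦ 2·X^0·Y^1·Z^2.
  monomial 1·x^0·y^0 ↦ 1·X^0·Y^0·Z^3.
Collecting: F(X, Y, Z) = X**2*Y - X**2*Z + 3*X*Y**2 - X*Y*Z - X*Z**2 + 3*Y**2*Z + 2*Y*Z**2 + Z**3.


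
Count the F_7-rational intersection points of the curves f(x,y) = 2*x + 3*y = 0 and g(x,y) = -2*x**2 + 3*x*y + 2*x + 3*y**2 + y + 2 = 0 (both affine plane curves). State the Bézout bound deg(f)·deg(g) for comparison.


Common zeros: ∅; count = 0; Bézout bound = 2.

deg(f) = 1, deg(g) = 2, so Bézout bound = 2.
Scan x ∈ F_7. For each x, list the y ∈ F_7 with f(x, y) ≡ 0 and those with g(x, y) ≡ 0 (mod 7); the common zeros in that column are the intersection.
  x = 0: f ≡ 0 at y ∈ {0}; g ≡ 0 at y ∈ ∅; common: ∅.
  x = 1: f ≡ 0 at y ∈ {4}; g ≡ 0 at y ∈ ∅; common: ∅.
  x = 2: f ≡ 0 at y ∈ {1}; g ≡ 0 at y ∈ ∅; common: ∅.
  x = 3: f ≡ 0 at y ∈ {5}; g ≡ 0 at y ∈ ∅; common: ∅.
  x = 4: f ≡ 0 at y ∈ {2}; g ≡ 0 at y ∈ ∅; common: ∅.
  x = 5: f ≡ 0 at y ∈ {6}; g ≡ 0 at y ∈ ∅; common: ∅.
  x = 6: f ≡ 0 at y ∈ {3}; g ≡ 0 at y ∈ {5}; common: ∅.
Collecting: common zeros = ∅, so the count is 0.
Comparison with the Bézout bound: 0 ≤ 2 = deg(f)·deg(g), as expected for curves with no common component (the affine F_7-count falls short of the bound because intersections may lie at infinity, over extension fields, or carry multiplicity).


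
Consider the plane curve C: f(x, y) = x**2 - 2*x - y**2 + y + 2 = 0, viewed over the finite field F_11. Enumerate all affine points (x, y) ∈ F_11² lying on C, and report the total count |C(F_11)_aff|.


Affine F_11-points: {(0, 2), (0, 10), (1, 4), (1, 8), (2, 2), (2, 10), (5, 3), (5, 9), (8, 3), (8, 9)}; count = 10.

For each of the 121 pairs (x, y) ∈ F_11², evaluate f(x, y) mod 11. Record the zeros.
  x = 0: [0↦2, 1↦2, 2↦0, 3↦7, 4↦1, 5↦4, 6↦5, 7↦4, 8↦1, 9↦7, 10↦0]  zeros at y ∈ {2, 10}
  x = 1: [0↦1, 1↦1, 2↦10, 3↦6, 4↦0, 5↦3, 6↦4, 7↦3, 8↦0, 9↦6, 10↦10]  zeros at y ∈ {4, 8}
  x = 2: [0↦2, 1↦2, 2↦0, 3↦7, 4↦1, 5↦4, 6↦5, 7↦4, 8↦1, 9↦7, 10↦0]  zeros at y ∈ {2, 10}
  x = 3: [0↦5, 1↦5, 2↦3, 3↦10, 4↦4, 5↦7, 6↦8, 7↦7, 8↦4, 9↦10, 10↦3]  zeros at y ∈ ∅
  x = 4: [0↦10, 1↦10, 2↦8, 3↦4, 4↦9, 5↦1, 6↦2, 7↦1, 8↦9, 9↦4, 10↦8]  zeros at y ∈ ∅
  x = 5: [0↦6, 1↦6, 2↦4, 3↦0, 4↦5, 5↦8, 6↦9, 7↦8, 8↦5, 9↦0, 10↦4]  zeros at y ∈ {3, 9}
  x = 6: [0↦4, 1↦4, 2↦2, 3↦9, 4↦3, 5↦6, 6↦7, 7↦6, 8↦3, 9↦9, 10↦2]  zeros at y ∈ ∅
  x = 7: [0↦4, 1↦4, 2↦2, 3↦9, 4↦3, 5↦6, 6↦7, 7↦6, 8↦3, 9↦9, 10↦2]  zeros at y ∈ ∅
  x = 8: [0↦6, 1↦6, 2↦4, 3↦0, 4↦5, 5↦8, 6↦9, 7↦8, 8↦5, 9↦0, 10↦4]  zeros at y ∈ {3, 9}
  x = 9: [0↦10, 1↦10, 2↦8, 3↦4, 4↦9, 5↦1, 6↦2, 7↦1, 8↦9, 9↦4, 10↦8]  zeros at y ∈ ∅
  x = 10: [0↦5, 1↦5, 2↦3, 3↦10, 4↦4, 5↦7, 6↦8, 7↦7, 8↦4, 9↦10, 10↦3]  zeros at y ∈ ∅
Collecting zeros: affine points = {(0, 2), (0, 10), (1, 4), (1, 8), (2, 2), (2, 10), (5, 3), (5, 9), (8, 3), (8, 9)}.
Total count |C(F_11)_aff| = 10.


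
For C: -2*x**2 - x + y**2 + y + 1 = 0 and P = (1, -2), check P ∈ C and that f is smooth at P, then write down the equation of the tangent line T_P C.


Tangent line at P: -5*x - 3*y - 1 = 0.

Step 1: f(1, -2) = 0, so P lies on C.
Step 2: partial derivatives
  f_x(x, y) = -4*x - 1, f_y(x, y) = 2*y + 1.
  f_x(P) = -5, f_y(P) = -3 (gradient nonzero, so P is smooth).
Step 3: tangent line at P: -5·(x − 1) + -3·(y − -2) = 0.
Expanding: -5*x - 3*y - 1 = 0.


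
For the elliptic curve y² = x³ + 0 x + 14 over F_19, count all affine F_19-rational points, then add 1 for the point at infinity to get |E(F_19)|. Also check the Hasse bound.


Affine points = {(5, 5), (5, 14), (10, 8), (10, 11), (13, 8), (13, 11), (15, 8), (15, 11), (16, 5), (16, 14), (17, 5), (17, 14)}; affine count = 12; |E(F_19)| = 13.

Discriminant check: Δ ∝ 4a³ + 27b² = 4·0³ + 27·14² = 4·0 + 27·196 ≡ 10 (mod 19). Nonzero ⇒ E is nonsingular.
For each x ∈ F_19, compute rhs = x³ + 0·x + 14 mod 19, then count y ∈ F_19 with y² ≡ rhs.
  x = 0: rhs = 14, matching y values: none (0 points).
  x = 1: rhs = 15, matching y values: none (0 points).
  x = 2: rhs = 3, matching y values: none (0 points).
  x = 3: rhs = 3, matching y values: none (0 points).
  x = 4: rhs = 2, matching y values: none (0 points).
  x = 5: rhs = 6, matching y values: 5, 14 (2 points).
  x = 6: rhs = 2, matching y values: none (0 points).
  x = 7: rhs = 15, matching y values: none (0 points).
  x = 8: rhs = 13, matching y values: none (0 points).
  x = 9: rhs = 2, matching y values: none (0 points).
  x = 10: rhs = 7, matching y values: 8, 11 (2 points).
  x = 11: rhs = 15, matching y values: none (0 points).
  x = 12: rhs = 13, matching y values: none (0 points).
  x = 13: rhs = 7, matching y values: 8, 11 (2 points).
  x = 14: rhs = 3, matching y values: none (0 points).
  x = 15: rhs = 7, matching y values: 8, 11 (2 points).
  x = 16: rhs = 6, matching y values: 5, 14 (2 points).
  x = 17: rhs = 6, matching y values: 5, 14 (2 points).
  x = 18: rhs = 13, matching y values: none (0 points).
Total affine count: 12.
Full point count |E(F_19)| = 12 + 1 = 13.
Hasse bound: |13 − (19+1)| = |-7| = 7 ≤ 2√19 ≈ 8.7178 ✓.


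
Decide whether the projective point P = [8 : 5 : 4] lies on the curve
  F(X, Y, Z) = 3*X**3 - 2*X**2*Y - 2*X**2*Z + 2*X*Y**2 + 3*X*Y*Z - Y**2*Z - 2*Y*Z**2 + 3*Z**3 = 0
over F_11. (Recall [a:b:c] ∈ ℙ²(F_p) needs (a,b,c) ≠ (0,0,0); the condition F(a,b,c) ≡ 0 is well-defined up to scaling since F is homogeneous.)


F(8,5,4) ≡ 8 (mod 11); P is NOT on the curve.

Evaluate F(8, 5, 4) term-by-term (mod 11).
  3*X**3 ↦ 3·512·1·1 = 1536
  -2*X**2*Y ↦ -2·64·5·1 = -640
  -2*X**2*Z ↦ -2·64·1·4 = -512
  2*X*Y**2 ↦ 2·8·25·1 = 400
  3*X*Y*Z ↦ 3·8·5·4 = 480
  -Y**2*Z ↦ -1·1·25·4 = -100
  -2*Y*Z**2 ↦ -2·1·5·16 = -160
  3*Z**3 ↦ 3·1·1·64 = 192
Sum: F(8, 5, 4) = (1536) + (-640) + (-512) + (400) + (480) + (-100) + (-160) + (192) = 1196.
Reducing mod 11: 1196 ≡ 8 (mod 11).
Since F(a, b, c) ≡ 8 ≠ 0 (mod 11), P does NOT lie on the curve.


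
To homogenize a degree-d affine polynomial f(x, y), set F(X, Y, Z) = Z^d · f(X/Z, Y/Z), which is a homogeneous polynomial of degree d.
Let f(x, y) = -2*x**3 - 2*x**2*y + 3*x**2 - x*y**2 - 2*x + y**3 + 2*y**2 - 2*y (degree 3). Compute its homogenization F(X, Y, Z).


F(X, Y, Z) = -2*X**3 - 2*X**2*Y + 3*X**2*Z - X*Y**2 - 2*X*Z**2 + Y**3 + 2*Y**2*Z - 2*Y*Z**2

deg(f) = 3.
Substitute x = X/Z, y = Y/Z into f, then multiply by Z^3.
  monomial -2·x^3·y^0 ↦ -2·X^3·Y^0·Z^0.
  monomial -2·x^2·y^1 ↦ -2·X^2·Y^1·Z^0.
  monomial 3·x^2·y^0 ↦ 3·X^2·Y^0·Z^1.
  monomial -1·x^1·y^2 ↦ -1·X^1·Y^2·Z^0.
  monomial -2·x^1·y^0 ↦ -2·X^1·Y^0·Z^2.
  monomial 1·x^0·y^3 ↦ 1·X^0·Y^3·Z^0.
  monomial 2·x^0·y^2 ↦ 2·X^0·Y^2·Z^1.
  monomial -2·x^0·y^1 ↦ -2·X^0·Y^1·Z^2.
Collecting: F(X, Y, Z) = -2*X**3 - 2*X**2*Y + 3*X**2*Z - X*Y**2 - 2*X*Z**2 + Y**3 + 2*Y**2*Z - 2*Y*Z**2.


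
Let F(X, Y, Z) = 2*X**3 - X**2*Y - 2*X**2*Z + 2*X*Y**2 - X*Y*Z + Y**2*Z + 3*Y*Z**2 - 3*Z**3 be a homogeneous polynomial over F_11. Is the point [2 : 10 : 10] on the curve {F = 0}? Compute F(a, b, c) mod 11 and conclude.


F(2,10,10) ≡ 7 (mod 11); P is NOT on the curve.

Evaluate F(2, 10, 10) term-by-term (mod 11).
  2*X**3 ↦ 2·8·1·1 = 16
  -X**2*Y ↦ -1·4·10·1 = -40
  -2*X**2*Z ↦ -2·4·1·10 = -80
  2*X*Y**2 ↦ 2·2·100·1 = 400
  -X*Y*Z ↦ -1·2·10·10 = -200
  Y**2*Z ↦ 1·1·100·10 = 1000
  3*Y*Z**2 ↦ 3·1·10·100 = 3000
  -3*Z**3 ↦ -3·1·1·1000 = -3000
Sum: F(2, 10, 10) = (16) + (-40) + (-80) + (400) + (-200) + (1000) + (3000) + (-3000) = 1096.
Reducing mod 11: 1096 ≡ 7 (mod 11).
Since F(a, b, c) ≡ 7 ≠ 0 (mod 11), P does NOT lie on the curve.


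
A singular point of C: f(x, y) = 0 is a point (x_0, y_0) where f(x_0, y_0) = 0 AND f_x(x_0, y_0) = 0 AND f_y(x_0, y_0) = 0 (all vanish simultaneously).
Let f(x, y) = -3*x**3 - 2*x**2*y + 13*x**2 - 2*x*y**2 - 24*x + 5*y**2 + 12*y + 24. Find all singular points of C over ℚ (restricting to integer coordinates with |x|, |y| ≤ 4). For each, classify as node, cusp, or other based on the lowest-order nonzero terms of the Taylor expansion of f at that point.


Singular points: {(2, -2)}; classification: node.

Compute partial derivatives:
  f_x = -9*x**2 - 4*x*y + 26*x - 2*y**2 - 24.
  f_y = -2*x**2 - 4*x*y + 10*y + 12.
Scan x_0 ∈ {−4, ..., 4}. For each x_0, f_y(x_0, y) is a polynomial in y; find its integer roots y ∈ {−4, ..., 4}, then test f_x and f at those candidates.
  x = -4: f_y(-4, y) = 26*y - 20; no integer root y with |y| ≤ 4.
  x = -3: f_y(-3, y) = 22*y - 6; no integer root y with |y| ≤ 4.
  x = -2: f_y(-2, y) = 18*y + 4; no integer root y with |y| ≤ 4.
  x = -1: f_y(-1, y) = 14*y + 10; no integer root y with |y| ≤ 4.
  x = 0: f_y(0, y) = 10*y + 12; no integer root y with |y| ≤ 4.
  x = 1: f_y(1, y) = 6*y + 10; no integer root y with |y| ≤ 4.
  x = 2: f_y(2, y) = 2*y + 4; vanishes at y ∈ {-2}. (2, -2): f_x = 0, f = 0 — SINGULAR.
  x = 3: f_y(3, y) = -2*y - 6; vanishes at y ∈ {-3}. (3, -3): f_x = -9 ≠ 0.
  x = 4: f_y(4, y) = -6*y - 20; no integer root y with |y| ≤ 4.
Only singular point on the grid: (2, -2).
Classify: substitute x = 2 + u, y = -2 + v and expand: f = -3*u**3 - 2*u**2*v - u**2 - 2*u*v**2 + v**2.
No constant or linear terms (consistent with a singular point). Quadratic part: -u**2 + v**2. Cubic part: -3*u**3 - 2*u**2*v - 2*u*v**2.
The quadratic part v**2 - u**2 = (v − u)(v + u) splits into two distinct linear factors, so there are two distinct tangent lines y − -2 = ±(x − 2) — this is a node (ordinary double point).
Classification: node.


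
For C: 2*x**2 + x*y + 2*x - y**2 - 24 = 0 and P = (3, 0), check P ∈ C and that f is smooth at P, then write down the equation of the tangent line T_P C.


Tangent line at P: 14*x + 3*y - 42 = 0.

Step 1: f(3, 0) = 0, so P lies on C.
Step 2: partial derivatives
  f_x(x, y) = 4*x + y + 2, f_y(x, y) = x - 2*y.
  f_x(P) = 14, f_y(P) = 3 (gradient nonzero, so P is smooth).
Step 3: tangent line at P: 14·(x − 3) + 3·(y − 0) = 0.
Expanding: 14*x + 3*y - 42 = 0.


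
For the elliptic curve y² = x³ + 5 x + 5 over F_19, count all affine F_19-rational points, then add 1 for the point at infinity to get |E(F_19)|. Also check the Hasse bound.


Affine points = {(0, 9), (0, 10), (1, 7), (1, 12), (2, 2), (2, 17), (3, 3), (3, 16), (6, 2), (6, 17), (8, 5), (8, 14), (9, 0), (11, 2), (11, 17), (12, 8), (12, 11), (13, 5), (13, 14), (14, 8), (14, 11), (15, 4), (15, 15), (16, 1), (16, 18), (17, 5), (17, 14)}; affine count = 27; |E(F_19)| = 28.

Discriminant check: Δ ∝ 4a³ + 27b² = 4·5³ + 27·5² = 4·125 + 27·25 ≡ 16 (mod 19). Nonzero ⇒ E is nonsingular.
For each x ∈ F_19, compute rhs = x³ + 5·x + 5 mod 19, then count y ∈ F_19 with y² ≡ rhs.
  x = 0: rhs = 5, matching y values: 9, 10 (2 points).
  x = 1: rhs = 11, matching y values: 7, 12 (2 points).
  x = 2: rhs = 4, matching y values: 2, 17 (2 points).
  x = 3: rhs = 9, matching y values: 3, 16 (2 points).
  x = 4: rhs = 13, matching y values: none (0 points).
  x = 5: rhs = 3, matching y values: none (0 points).
  x = 6: rhs = 4, matching y values: 2, 17 (2 points).
  x = 7: rhs = 3, matching y values: none (0 points).
  x = 8: rhs = 6, matching y values: 5, 14 (2 points).
  x = 9: rhs = 0, matching y values: 0 (1 points).
  x = 10: rhs = 10, matching y values: none (0 points).
  x = 11: rhs = 4, matching y values: 2, 17 (2 points).
  x = 12: rhs = 7, matching y values: 8, 11 (2 points).
  x = 13: rhs = 6, matching y values: 5, 14 (2 points).
  x = 14: rhs = 7, matching y values: 8, 11 (2 points).
  x = 15: rhs = 16, matching y values: 4, 15 (2 points).
  x = 16: rhs = 1, matching y values: 1, 18 (2 points).
  x = 17: rhs = 6, matching y values: 5, 14 (2 points).
  x = 18: rhs = 18, matching y values: none (0 points).
Total affine count: 27.
Full point count |E(F_19)| = 27 + 1 = 28.
Hasse bound: |28 − (19+1)| = |8| = 8 ≤ 2√19 ≈ 8.7178 ✓.


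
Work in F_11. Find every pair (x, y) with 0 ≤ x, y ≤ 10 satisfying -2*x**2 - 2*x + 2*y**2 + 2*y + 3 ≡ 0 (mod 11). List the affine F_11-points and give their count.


Affine F_11-points: {(1, 2), (1, 8), (4, 1), (4, 9), (5, 3), (5, 7), (6, 1), (6, 9), (9, 2), (9, 8)}; count = 10.

For each of the 121 pairs (x, y) ∈ F_11², evaluate f(x, y) mod 11. Record the zeros.
  x = 0: [0↦3, 1↦7, 2↦4, 3↦5, 4↦10, 5↦8, 6↦10, 7↦5, 8↦4, 9↦7, 10↦3]  zeros at y ∈ ∅
  x = 1: [0↦10, 1↦3, 2↦0, 3↦1, 4↦6, 5↦4, 6↦6, 7↦1, 8↦0, 9↦3, 10↦10]  zeros at y ∈ {2, 8}
  x = 2: [0↦2, 1↦6, 2↦3, 3↦4, 4↦9, 5↦7, 6↦9, 7↦4, 8↦3, 9↦6, 10↦2]  zeros at y ∈ ∅
  x = 3: [0↦1, 1↦5, 2↦2, 3↦3, 4↦8, 5↦6, 6↦8, 7↦3, 8↦2, 9↦5, 10↦1]  zeros at y ∈ ∅
  x = 4: [0↦7, 1↦0, 2↦8, 3↦9, 4↦3, 5↦1, 6↦3, 7↦9, 8↦8, 9↦0, 10↦7]  zeros at y ∈ {1, 9}
  x = 5: [0↦9, 1↦2, 2↦10, 3↦0, 4↦5, 5↦3, 6↦5, 7↦0, 8↦10, 9↦2, 10↦9]  zeros at y ∈ {3, 7}
  x = 6: [0↦7, 1↦0, 2↦8, 3↦9, 4↦3, 5↦1, 6↦3, 7↦9, 8↦8, 9↦0, 10↦7]  zeros at y ∈ {1, 9}
  x = 7: [0↦1, 1↦5, 2↦2, 3↦3, 4↦8, 5↦6, 6↦8, 7↦3, 8↦2, 9↦5, 10↦1]  zeros at y ∈ ∅
  x = 8: [0↦2, 1↦6, 2↦3, 3↦4, 4↦9, 5↦7, 6↦9, 7↦4, 8↦3, 9↦6, 10↦2]  zeros at y ∈ ∅
  x = 9: [0↦10, 1↦3, 2↦0, 3↦1, 4↦6, 5↦4, 6↦6, 7↦1, 8↦0, 9↦3, 10↦10]  zeros at y ∈ {2, 8}
  x = 10: [0↦3, 1↦7, 2↦4, 3↦5, 4↦10, 5↦8, 6↦10, 7↦5, 8↦4, 9↦7, 10↦3]  zeros at y ∈ ∅
Collecting zeros: affine points = {(1, 2), (1, 8), (4, 1), (4, 9), (5, 3), (5, 7), (6, 1), (6, 9), (9, 2), (9, 8)}.
Total count |C(F_11)_aff| = 10.


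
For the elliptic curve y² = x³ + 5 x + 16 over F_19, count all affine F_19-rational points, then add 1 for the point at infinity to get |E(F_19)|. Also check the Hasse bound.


Affine points = {(0, 4), (0, 15), (3, 1), (3, 18), (4, 9), (4, 10), (8, 6), (8, 13), (9, 7), (9, 12), (13, 6), (13, 13), (17, 6), (17, 13)}; affine count = 14; |E(F_19)| = 15.

Discriminant check: Δ ∝ 4a³ + 27b² = 4·5³ + 27·16² = 4·125 + 27·256 ≡ 2 (mod 19). Nonzero ⇒ E is nonsingular.
For each x ∈ F_19, compute rhs = x³ + 5·x + 16 mod 19, then count y ∈ F_19 with y² ≡ rhs.
  x = 0: rhs = 16, matching y values: 4, 15 (2 points).
  x = 1: rhs = 3, matching y values: none (0 points).
  x = 2: rhs = 15, matching y values: none (0 points).
  x = 3: rhs = 1, matching y values: 1, 18 (2 points).
  x = 4: rhs = 5, matching y values: 9, 10 (2 points).
  x = 5: rhs = 14, matching y values: none (0 points).
  x = 6: rhs = 15, matching y values: none (0 points).
  x = 7: rhs = 14, matching y values: none (0 points).
  x = 8: rhs = 17, matching y values: 6, 13 (2 points).
  x = 9: rhs = 11, matching y values: 7, 12 (2 points).
  x = 10: rhs = 2, matching y values: none (0 points).
  x = 11: rhs = 15, matching y values: none (0 points).
  x = 12: rhs = 18, matching y values: none (0 points).
  x = 13: rhs = 17, matching y values: 6, 13 (2 points).
  x = 14: rhs = 18, matching y values: none (0 points).
  x = 15: rhs = 8, matching y values: none (0 points).
  x = 16: rhs = 12, matching y values: none (0 points).
  x = 17: rhs = 17, matching y values: 6, 13 (2 points).
  x = 18: rhs = 10, matching y values: none (0 points).
Total affine count: 14.
Full point count |E(F_19)| = 14 + 1 = 15.
Hasse bound: |15 − (19+1)| = |-5| = 5 ≤ 2√19 ≈ 8.7178 ✓.
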